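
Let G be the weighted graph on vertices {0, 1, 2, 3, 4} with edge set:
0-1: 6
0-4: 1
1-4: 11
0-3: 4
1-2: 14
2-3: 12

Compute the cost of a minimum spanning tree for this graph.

23

Kruskal's algorithm — process edges by increasing weight (ties by edge label):
0-4 (1): add — endpoints in different components.
0-3 (4): add — endpoints in different components.
0-1 (6): add — endpoints in different components.
1-4 (11): skip — 1 and 4 already connected.
2-3 (12): add — endpoints in different components.
MST edges: 0-4, 0-3, 0-1, 2-3; total weight 1+4+6+12 = 23.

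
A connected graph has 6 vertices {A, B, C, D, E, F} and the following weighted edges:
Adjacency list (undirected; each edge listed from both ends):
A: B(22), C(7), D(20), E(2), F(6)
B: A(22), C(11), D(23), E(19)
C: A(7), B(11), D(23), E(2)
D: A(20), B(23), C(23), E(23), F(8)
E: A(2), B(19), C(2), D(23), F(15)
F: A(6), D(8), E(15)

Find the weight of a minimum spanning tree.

Prim, starting at E.
Step 1: cheapest edge leaving the tree is A-E (2); add A.
Step 2: cheapest edge leaving the tree is C-E (2); add C.
Step 3: cheapest edge leaving the tree is A-F (6); add F.
Step 4: cheapest edge leaving the tree is D-F (8); add D.
Step 5: cheapest edge leaving the tree is B-C (11); add B.
MST edges: A-E, C-E, A-F, D-F, B-C; total weight 2+2+6+8+11 = 29.

29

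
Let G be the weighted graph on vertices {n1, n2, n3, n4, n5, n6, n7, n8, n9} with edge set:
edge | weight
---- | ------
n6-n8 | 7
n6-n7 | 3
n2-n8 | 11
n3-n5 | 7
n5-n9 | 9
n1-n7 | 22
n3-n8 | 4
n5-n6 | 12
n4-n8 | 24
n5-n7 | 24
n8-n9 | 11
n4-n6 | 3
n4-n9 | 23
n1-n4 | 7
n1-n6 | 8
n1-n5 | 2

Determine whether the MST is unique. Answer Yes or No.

Kruskal: consider edges lightest-first.
n1-n5 (2): add — endpoints in different components.
n4-n6 (3): add — endpoints in different components.
n6-n7 (3): add — endpoints in different components.
n3-n8 (4): add — endpoints in different components.
n1-n4 (7): add — endpoints in different components.
n3-n5 (7): add — endpoints in different components.
n6-n8 (7): skip — n6 and n8 already connected.
n1-n6 (8): skip — n6 and n1 already connected.
n5-n9 (9): add — endpoints in different components.
n2-n8 (11): add — endpoints in different components.
Non-tree edge n6-n8 has weight 7, equal to the heaviest edge on its tree cycle — swapping gives another MST of the same weight. Not unique.

No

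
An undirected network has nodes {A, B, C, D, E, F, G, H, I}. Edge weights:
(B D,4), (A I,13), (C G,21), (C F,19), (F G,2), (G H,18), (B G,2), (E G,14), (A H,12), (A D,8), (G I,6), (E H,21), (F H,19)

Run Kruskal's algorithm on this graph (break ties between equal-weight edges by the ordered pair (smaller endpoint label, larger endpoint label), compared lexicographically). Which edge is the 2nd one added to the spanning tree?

F-G

Sort edges by weight, then run Kruskal:
B G (2): add — endpoints in different components.
F G (2): add — endpoints in different components.
B D (4): add — endpoints in different components.
G I (6): add — endpoints in different components.
A D (8): add — endpoints in different components.
A H (12): add — endpoints in different components.
A I (13): skip — A and I already connected.
E G (14): add — endpoints in different components.
G H (18): skip — G and H already connected.
C F (19): add — endpoints in different components.
The 2nd edge added is F G.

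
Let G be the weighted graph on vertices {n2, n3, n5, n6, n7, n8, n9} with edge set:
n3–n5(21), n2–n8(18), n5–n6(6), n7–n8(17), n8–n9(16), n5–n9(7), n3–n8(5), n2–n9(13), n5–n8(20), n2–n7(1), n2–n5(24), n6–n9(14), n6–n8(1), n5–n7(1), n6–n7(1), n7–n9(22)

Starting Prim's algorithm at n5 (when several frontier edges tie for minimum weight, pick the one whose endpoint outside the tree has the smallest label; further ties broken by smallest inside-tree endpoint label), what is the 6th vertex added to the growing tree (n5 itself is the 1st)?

Prim's algorithm from n5:
Step 1: cheapest edge leaving the tree is n5–n7 (1); add n7.
Step 2: cheapest edge leaving the tree is n2–n7 (1); add n2.
Step 3: cheapest edge leaving the tree is n6–n7 (1); add n6.
Step 4: cheapest edge leaving the tree is n6–n8 (1); add n8.
Step 5: cheapest edge leaving the tree is n3–n8 (5); add n3.
Step 6: cheapest edge leaving the tree is n5–n9 (7); add n9.
Vertex order: n5, n7, n2, n6, n8, n3, n9. The 6th vertex is n3.

n3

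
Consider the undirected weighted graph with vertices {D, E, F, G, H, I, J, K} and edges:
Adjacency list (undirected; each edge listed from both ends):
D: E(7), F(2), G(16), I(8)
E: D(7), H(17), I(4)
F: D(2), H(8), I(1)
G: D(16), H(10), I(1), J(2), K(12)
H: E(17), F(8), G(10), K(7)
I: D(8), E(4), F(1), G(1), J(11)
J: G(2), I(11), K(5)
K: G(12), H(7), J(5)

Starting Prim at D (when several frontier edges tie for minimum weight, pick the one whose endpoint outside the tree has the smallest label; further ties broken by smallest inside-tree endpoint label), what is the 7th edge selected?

Grow the tree from D using Prim:
Step 1: cheapest edge leaving the tree is D—F (2); add F.
Step 2: cheapest edge leaving the tree is F—I (1); add I.
Step 3: cheapest edge leaving the tree is G—I (1); add G.
Step 4: cheapest edge leaving the tree is G—J (2); add J.
Step 5: cheapest edge leaving the tree is E—I (4); add E.
Step 6: cheapest edge leaving the tree is J—K (5); add K.
Step 7: cheapest edge leaving the tree is H—K (7); add H.
The 7th edge added is H—K.

H-K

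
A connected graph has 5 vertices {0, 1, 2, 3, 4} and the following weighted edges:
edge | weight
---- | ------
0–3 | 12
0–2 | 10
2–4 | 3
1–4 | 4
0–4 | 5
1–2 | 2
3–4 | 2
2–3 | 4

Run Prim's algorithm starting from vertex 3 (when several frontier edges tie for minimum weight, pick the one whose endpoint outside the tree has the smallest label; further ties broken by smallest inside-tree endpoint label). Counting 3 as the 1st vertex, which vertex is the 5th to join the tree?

Grow the tree from 3 using Prim:
Step 1: frontier [3–4 2, 2–3 4, 0–3 12] → take 3–4 (2); add 4.
Step 2: frontier [2–3 4, 0–3 12, 2–4 3, 1–4 4, 0–4 5] → take 2–4 (3); add 2.
Step 3: frontier [1–2 2, 0–2 10, 0–3 12, 1–4 4, 0–4 5] → take 1–2 (2); add 1.
Step 4: frontier [0–2 10, 0–3 12, 0–4 5] → take 0–4 (5); add 0.
Vertex order: 3, 4, 2, 1, 0. The 5th vertex is 0.

0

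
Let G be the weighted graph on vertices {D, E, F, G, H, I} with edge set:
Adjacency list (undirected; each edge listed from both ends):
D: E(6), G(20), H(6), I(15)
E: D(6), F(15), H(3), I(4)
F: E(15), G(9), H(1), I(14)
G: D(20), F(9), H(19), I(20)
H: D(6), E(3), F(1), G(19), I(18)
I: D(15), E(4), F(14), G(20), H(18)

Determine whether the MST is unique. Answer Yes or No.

No

Sort edges by weight, then run Kruskal:
F—H (1): add — endpoints in different components.
E—H (3): add — endpoints in different components.
E—I (4): add — endpoints in different components.
D—E (6): add — endpoints in different components.
D—H (6): skip — D and H already connected.
F—G (9): add — endpoints in different components.
Non-tree edge D—H has weight 6, equal to the heaviest edge on its tree cycle — swapping gives another MST of the same weight. Not unique.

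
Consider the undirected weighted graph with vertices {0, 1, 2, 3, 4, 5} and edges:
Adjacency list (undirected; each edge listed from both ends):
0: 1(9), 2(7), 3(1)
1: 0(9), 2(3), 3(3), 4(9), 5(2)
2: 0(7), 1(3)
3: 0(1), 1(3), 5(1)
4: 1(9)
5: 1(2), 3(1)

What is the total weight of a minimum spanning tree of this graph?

16

Prim, starting at 4.
Step 1: frontier [1 4 9] → take 1 4 (9); add 1.
Step 2: frontier [1 5 2, 1 2 3, 1 3 3, 0 1 9] → take 1 5 (2); add 5.
Step 3: frontier [1 2 3, 1 3 3, 0 1 9, 3 5 1] → take 3 5 (1); add 3.
Step 4: frontier [1 2 3, 0 1 9, 0 3 1] → take 0 3 (1); add 0.
Step 5: frontier [0 2 7, 1 2 3] → take 1 2 (3); add 2.
MST edges: 1 4, 1 5, 3 5, 0 3, 1 2; total weight 9+2+1+1+3 = 16.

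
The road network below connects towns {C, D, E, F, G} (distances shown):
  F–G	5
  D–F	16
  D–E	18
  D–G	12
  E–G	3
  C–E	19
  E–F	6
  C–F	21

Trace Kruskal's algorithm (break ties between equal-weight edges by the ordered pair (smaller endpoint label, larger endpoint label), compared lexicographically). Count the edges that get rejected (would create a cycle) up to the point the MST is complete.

Kruskal: consider edges lightest-first.
E–G (3): add. Components now {C} {D} {E,G} {F}
F–G (5): add. Components now {C} {D} {E,F,G}
E–F (6): skip — E and F already connected.
D–G (12): add. Components now {C} {D,E,F,G}
D–F (16): skip — D and F already connected.
D–E (18): skip — D and E already connected.
C–E (19): add. Components now {C,D,E,F,G}
Edges rejected before the tree was complete: 3.

3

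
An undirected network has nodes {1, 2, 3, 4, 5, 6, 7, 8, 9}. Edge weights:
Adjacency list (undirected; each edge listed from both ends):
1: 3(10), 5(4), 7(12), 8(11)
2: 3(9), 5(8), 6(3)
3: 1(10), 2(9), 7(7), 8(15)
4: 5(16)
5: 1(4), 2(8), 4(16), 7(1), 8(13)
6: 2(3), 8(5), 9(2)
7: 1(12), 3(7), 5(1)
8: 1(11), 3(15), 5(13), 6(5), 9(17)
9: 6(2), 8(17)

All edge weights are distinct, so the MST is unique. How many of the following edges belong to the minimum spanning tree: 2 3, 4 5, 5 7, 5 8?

Kruskal: consider edges lightest-first.
5 7 (1): add — endpoints in different components.
6 9 (2): add — endpoints in different components.
2 6 (3): add — endpoints in different components.
1 5 (4): add — endpoints in different components.
6 8 (5): add — endpoints in different components.
3 7 (7): add — endpoints in different components.
2 5 (8): add — endpoints in different components.
2 3 (9): skip — 2 and 3 already connected.
1 3 (10): skip — 1 and 3 already connected.
1 8 (11): skip — 1 and 8 already connected.
1 7 (12): skip — 1 and 7 already connected.
5 8 (13): skip — 5 and 8 already connected.
3 8 (15): skip — 3 and 8 already connected.
4 5 (16): add — endpoints in different components.
MST edge set: {5 7, 6 9, 2 6, 1 5, 6 8, 3 7, 2 5, 4 5}.
Of the listed edges, {4 5, 5 7} are in the MST → 2.

2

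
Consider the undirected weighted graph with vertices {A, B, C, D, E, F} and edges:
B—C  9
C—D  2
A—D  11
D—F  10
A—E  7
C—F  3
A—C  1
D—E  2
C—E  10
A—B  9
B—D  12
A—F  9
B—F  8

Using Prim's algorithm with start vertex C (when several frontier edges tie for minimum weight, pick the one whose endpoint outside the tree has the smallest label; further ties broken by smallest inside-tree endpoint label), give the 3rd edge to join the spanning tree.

D-E

Grow the tree from C using Prim:
Step 1: cheapest edge leaving the tree is A—C (1); add A.
Step 2: cheapest edge leaving the tree is C—D (2); add D.
Step 3: cheapest edge leaving the tree is D—E (2); add E.
Step 4: cheapest edge leaving the tree is C—F (3); add F.
Step 5: cheapest edge leaving the tree is B—F (8); add B.
The 3rd edge added is D—E.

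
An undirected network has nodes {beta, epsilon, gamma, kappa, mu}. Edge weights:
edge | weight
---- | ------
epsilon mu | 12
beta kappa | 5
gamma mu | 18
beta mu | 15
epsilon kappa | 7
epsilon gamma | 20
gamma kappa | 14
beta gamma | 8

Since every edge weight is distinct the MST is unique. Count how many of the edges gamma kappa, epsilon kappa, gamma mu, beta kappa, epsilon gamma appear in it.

Kruskal: consider edges lightest-first.
beta kappa (5): add — endpoints in different components.
epsilon kappa (7): add — endpoints in different components.
beta gamma (8): add — endpoints in different components.
epsilon mu (12): add — endpoints in different components.
MST edge set: {beta kappa, epsilon kappa, beta gamma, epsilon mu}.
Of the listed edges, {epsilon kappa, beta kappa} are in the MST → 2.

2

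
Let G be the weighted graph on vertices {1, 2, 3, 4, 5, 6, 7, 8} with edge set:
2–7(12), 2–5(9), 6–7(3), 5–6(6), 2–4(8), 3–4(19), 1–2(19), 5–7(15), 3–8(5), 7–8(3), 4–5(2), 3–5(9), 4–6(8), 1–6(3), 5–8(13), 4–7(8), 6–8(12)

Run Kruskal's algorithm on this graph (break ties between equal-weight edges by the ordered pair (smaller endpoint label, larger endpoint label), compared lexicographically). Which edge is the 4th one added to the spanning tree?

7-8

Kruskal: consider edges lightest-first.
4–5 (2): add — endpoints in different components.
1–6 (3): add — endpoints in different components.
6–7 (3): add — endpoints in different components.
7–8 (3): add — endpoints in different components.
3–8 (5): add — endpoints in different components.
5–6 (6): add — endpoints in different components.
2–4 (8): add — endpoints in different components.
The 4th edge added is 7–8.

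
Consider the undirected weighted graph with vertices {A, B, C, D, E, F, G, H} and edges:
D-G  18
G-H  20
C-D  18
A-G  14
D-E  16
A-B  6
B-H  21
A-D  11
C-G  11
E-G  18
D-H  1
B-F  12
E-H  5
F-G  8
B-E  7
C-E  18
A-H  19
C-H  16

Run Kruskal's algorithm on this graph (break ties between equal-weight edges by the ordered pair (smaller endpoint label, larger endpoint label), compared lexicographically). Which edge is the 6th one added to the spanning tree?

C-G

Sort edges by weight, then run Kruskal:
D-H (1): add — endpoints in different components.
E-H (5): add — endpoints in different components.
A-B (6): add — endpoints in different components.
B-E (7): add — endpoints in different components.
F-G (8): add — endpoints in different components.
A-D (11): skip — A and D already connected.
C-G (11): add — endpoints in different components.
B-F (12): add — endpoints in different components.
The 6th edge added is C-G.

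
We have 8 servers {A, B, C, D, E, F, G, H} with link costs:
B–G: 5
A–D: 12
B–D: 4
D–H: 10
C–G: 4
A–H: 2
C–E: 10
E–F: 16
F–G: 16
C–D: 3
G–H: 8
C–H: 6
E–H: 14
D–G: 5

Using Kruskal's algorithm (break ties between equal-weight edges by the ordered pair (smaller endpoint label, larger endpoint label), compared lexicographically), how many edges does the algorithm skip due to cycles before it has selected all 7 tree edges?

6

Kruskal: consider edges lightest-first.
A–H (2): add — endpoints in different components.
C–D (3): add — endpoints in different components.
B–D (4): add — endpoints in different components.
C–G (4): add — endpoints in different components.
B–G (5): skip — B and G already connected.
D–G (5): skip — D and G already connected.
C–H (6): add — endpoints in different components.
G–H (8): skip — G and H already connected.
C–E (10): add — endpoints in different components.
D–H (10): skip — D and H already connected.
A–D (12): skip — A and D already connected.
E–H (14): skip — E and H already connected.
E–F (16): add — endpoints in different components.
Edges rejected before the tree was complete: 6.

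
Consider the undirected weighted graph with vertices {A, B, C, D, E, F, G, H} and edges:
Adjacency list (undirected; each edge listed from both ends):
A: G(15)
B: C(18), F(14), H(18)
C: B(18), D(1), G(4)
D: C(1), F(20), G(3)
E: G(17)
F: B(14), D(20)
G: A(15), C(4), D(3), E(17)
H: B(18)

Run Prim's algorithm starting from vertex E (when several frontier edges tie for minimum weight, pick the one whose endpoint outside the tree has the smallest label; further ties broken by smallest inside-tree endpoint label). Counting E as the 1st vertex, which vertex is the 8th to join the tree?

Prim, starting at E.
Step 1: cheapest edge leaving the tree is E-G (17); add G.
Step 2: cheapest edge leaving the tree is D-G (3); add D.
Step 3: cheapest edge leaving the tree is C-D (1); add C.
Step 4: cheapest edge leaving the tree is A-G (15); add A.
Step 5: cheapest edge leaving the tree is B-C (18); add B.
Step 6: cheapest edge leaving the tree is B-F (14); add F.
Step 7: cheapest edge leaving the tree is B-H (18); add H.
Vertex order: E, G, D, C, A, B, F, H. The 8th vertex is H.

H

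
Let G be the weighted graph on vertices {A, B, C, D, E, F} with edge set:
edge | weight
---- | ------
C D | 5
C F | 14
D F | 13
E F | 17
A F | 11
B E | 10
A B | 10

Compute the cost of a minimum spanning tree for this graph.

49

Kruskal: consider edges lightest-first.
C D (5): add — endpoints in different components.
A B (10): add — endpoints in different components.
B E (10): add — endpoints in different components.
A F (11): add — endpoints in different components.
D F (13): add — endpoints in different components.
MST edges: C D, A B, B E, A F, D F; total weight 5+10+10+11+13 = 49.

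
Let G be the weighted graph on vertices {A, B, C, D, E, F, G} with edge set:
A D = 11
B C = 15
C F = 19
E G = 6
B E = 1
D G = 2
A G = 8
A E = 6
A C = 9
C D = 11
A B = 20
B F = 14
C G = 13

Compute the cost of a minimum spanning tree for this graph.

38

Grow the tree from F using Prim:
Step 1: cheapest edge leaving the tree is B F (14); add B.
Step 2: cheapest edge leaving the tree is B E (1); add E.
Step 3: cheapest edge leaving the tree is A E (6); add A.
Step 4: cheapest edge leaving the tree is E G (6); add G.
Step 5: cheapest edge leaving the tree is D G (2); add D.
Step 6: cheapest edge leaving the tree is A C (9); add C.
MST edges: B F, B E, A E, E G, D G, A C; total weight 14+1+6+6+2+9 = 38.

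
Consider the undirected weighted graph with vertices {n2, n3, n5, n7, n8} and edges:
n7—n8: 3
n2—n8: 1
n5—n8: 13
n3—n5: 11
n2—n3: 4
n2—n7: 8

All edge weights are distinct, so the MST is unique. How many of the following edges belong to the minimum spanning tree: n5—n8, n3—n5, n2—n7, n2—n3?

2

Kruskal: consider edges lightest-first.
n2—n8 (1): add. Components now {n2,n8} {n5} {n3} {n7}
n7—n8 (3): add. Components now {n2,n7,n8} {n5} {n3}
n2—n3 (4): add. Components now {n2,n3,n7,n8} {n5}
n2—n7 (8): skip — n7 and n2 already connected.
n3—n5 (11): add. Components now {n2,n3,n5,n7,n8}
MST edge set: {n2—n8, n7—n8, n2—n3, n3—n5}.
Of the listed edges, {n3—n5, n2—n3} are in the MST → 2.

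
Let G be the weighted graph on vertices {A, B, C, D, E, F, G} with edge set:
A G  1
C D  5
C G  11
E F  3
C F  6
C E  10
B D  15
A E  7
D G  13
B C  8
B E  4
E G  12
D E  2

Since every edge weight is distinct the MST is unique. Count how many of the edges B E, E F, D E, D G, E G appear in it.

3

Sort edges by weight, then run Kruskal:
A G (1): add. Components now {A,G} {B} {C} {D} {E} {F}
D E (2): add. Components now {A,G} {B} {C} {D,E} {F}
E F (3): add. Components now {A,G} {B} {C} {D,E,F}
B E (4): add. Components now {A,G} {B,D,E,F} {C}
C D (5): add. Components now {A,G} {B,C,D,E,F}
C F (6): skip — C and F already connected.
A E (7): add. Components now {A,B,C,D,E,F,G}
MST edge set: {A G, D E, E F, B E, C D, A E}.
Of the listed edges, {B E, E F, D E} are in the MST → 3.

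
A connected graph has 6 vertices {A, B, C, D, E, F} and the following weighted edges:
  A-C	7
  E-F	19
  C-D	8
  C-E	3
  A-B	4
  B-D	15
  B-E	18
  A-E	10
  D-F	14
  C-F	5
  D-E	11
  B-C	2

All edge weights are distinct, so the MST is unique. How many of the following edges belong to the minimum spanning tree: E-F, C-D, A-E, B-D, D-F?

Kruskal's algorithm — process edges by increasing weight (ties by edge label):
B-C (2): add. Components now {A} {B,C} {D} {E} {F}
C-E (3): add. Components now {A} {B,C,E} {D} {F}
A-B (4): add. Components now {A,B,C,E} {D} {F}
C-F (5): add. Components now {A,B,C,E,F} {D}
A-C (7): skip — A and C already connected.
C-D (8): add. Components now {A,B,C,D,E,F}
MST edge set: {B-C, C-E, A-B, C-F, C-D}.
Of the listed edges, {C-D} are in the MST → 1.

1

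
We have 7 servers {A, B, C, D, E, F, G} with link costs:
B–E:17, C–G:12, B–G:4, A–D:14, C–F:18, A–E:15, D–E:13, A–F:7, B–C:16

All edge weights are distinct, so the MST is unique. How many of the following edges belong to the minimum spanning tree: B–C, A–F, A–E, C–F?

Kruskal: consider edges lightest-first.
B–G (4): add — endpoints in different components.
A–F (7): add — endpoints in different components.
C–G (12): add — endpoints in different components.
D–E (13): add — endpoints in different components.
A–D (14): add — endpoints in different components.
A–E (15): skip — A and E already connected.
B–C (16): skip — B and C already connected.
B–E (17): add — endpoints in different components.
MST edge set: {B–G, A–F, C–G, D–E, A–D, B–E}.
Of the listed edges, {A–F} are in the MST → 1.

1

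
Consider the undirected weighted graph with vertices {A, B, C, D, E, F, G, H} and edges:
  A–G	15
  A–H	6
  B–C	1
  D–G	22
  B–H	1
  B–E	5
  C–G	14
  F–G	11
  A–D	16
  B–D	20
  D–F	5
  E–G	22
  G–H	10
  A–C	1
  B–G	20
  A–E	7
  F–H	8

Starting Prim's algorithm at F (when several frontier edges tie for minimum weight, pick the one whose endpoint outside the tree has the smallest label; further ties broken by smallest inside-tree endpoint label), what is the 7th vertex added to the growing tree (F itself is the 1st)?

Prim, starting at F.
Step 1: cheapest edge leaving the tree is D–F (5); add D.
Step 2: cheapest edge leaving the tree is F–H (8); add H.
Step 3: cheapest edge leaving the tree is B–H (1); add B.
Step 4: cheapest edge leaving the tree is B–C (1); add C.
Step 5: cheapest edge leaving the tree is A–C (1); add A.
Step 6: cheapest edge leaving the tree is B–E (5); add E.
Step 7: cheapest edge leaving the tree is G–H (10); add G.
Vertex order: F, D, H, B, C, A, E, G. The 7th vertex is E.

E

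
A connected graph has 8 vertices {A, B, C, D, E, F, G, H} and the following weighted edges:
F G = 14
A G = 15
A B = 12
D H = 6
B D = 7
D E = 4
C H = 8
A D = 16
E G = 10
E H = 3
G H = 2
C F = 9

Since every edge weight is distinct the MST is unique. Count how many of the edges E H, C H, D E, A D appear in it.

3

Kruskal's algorithm — process edges by increasing weight (ties by edge label):
G H (2): add — endpoints in different components.
E H (3): add — endpoints in different components.
D E (4): add — endpoints in different components.
D H (6): skip — D and H already connected.
B D (7): add — endpoints in different components.
C H (8): add — endpoints in different components.
C F (9): add — endpoints in different components.
E G (10): skip — E and G already connected.
A B (12): add — endpoints in different components.
MST edge set: {G H, E H, D E, B D, C H, C F, A B}.
Of the listed edges, {E H, C H, D E} are in the MST → 3.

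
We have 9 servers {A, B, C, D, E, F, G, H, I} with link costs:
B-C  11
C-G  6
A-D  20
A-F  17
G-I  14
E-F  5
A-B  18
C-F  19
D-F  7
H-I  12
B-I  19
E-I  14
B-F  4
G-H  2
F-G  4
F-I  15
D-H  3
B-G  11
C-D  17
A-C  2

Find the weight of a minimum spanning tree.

38

Prim's algorithm from I:
Step 1: cheapest edge leaving the tree is H-I (12); add H.
Step 2: cheapest edge leaving the tree is G-H (2); add G.
Step 3: cheapest edge leaving the tree is D-H (3); add D.
Step 4: cheapest edge leaving the tree is F-G (4); add F.
Step 5: cheapest edge leaving the tree is B-F (4); add B.
Step 6: cheapest edge leaving the tree is E-F (5); add E.
Step 7: cheapest edge leaving the tree is C-G (6); add C.
Step 8: cheapest edge leaving the tree is A-C (2); add A.
MST edges: H-I, G-H, D-H, F-G, B-F, E-F, C-G, A-C; total weight 12+2+3+4+4+5+6+2 = 38.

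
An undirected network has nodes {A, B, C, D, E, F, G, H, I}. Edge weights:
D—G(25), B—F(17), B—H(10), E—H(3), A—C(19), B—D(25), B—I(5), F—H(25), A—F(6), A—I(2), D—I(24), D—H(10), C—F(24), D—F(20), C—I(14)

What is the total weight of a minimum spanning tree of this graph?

Kruskal: consider edges lightest-first.
A—I (2): add — endpoints in different components.
E—H (3): add — endpoints in different components.
B—I (5): add — endpoints in different components.
A—F (6): add — endpoints in different components.
B—H (10): add — endpoints in different components.
D—H (10): add — endpoints in different components.
C—I (14): add — endpoints in different components.
B—F (17): skip — B and F already connected.
A—C (19): skip — A and C already connected.
D—F (20): skip — D and F already connected.
C—F (24): skip — C and F already connected.
D—I (24): skip — D and I already connected.
B—D (25): skip — B and D already connected.
D—G (25): add — endpoints in different components.
MST edges: A—I, E—H, B—I, A—F, B—H, D—H, C—I, D—G; total weight 2+3+5+6+10+10+14+25 = 75.

75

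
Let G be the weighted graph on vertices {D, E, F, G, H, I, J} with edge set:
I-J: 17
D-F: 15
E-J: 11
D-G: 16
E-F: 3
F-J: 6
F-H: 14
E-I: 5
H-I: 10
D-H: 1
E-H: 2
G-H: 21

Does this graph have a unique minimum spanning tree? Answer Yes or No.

Kruskal's algorithm — process edges by increasing weight (ties by edge label):
D-H (1): add — endpoints in different components.
E-H (2): add — endpoints in different components.
E-F (3): add — endpoints in different components.
E-I (5): add — endpoints in different components.
F-J (6): add — endpoints in different components.
H-I (10): skip — H and I already connected.
E-J (11): skip — E and J already connected.
F-H (14): skip — F and H already connected.
D-F (15): skip — D and F already connected.
D-G (16): add — endpoints in different components.
Every non-tree edge has weight strictly greater than the heaviest edge on the tree path between its endpoints, so the MST is unique.

Yes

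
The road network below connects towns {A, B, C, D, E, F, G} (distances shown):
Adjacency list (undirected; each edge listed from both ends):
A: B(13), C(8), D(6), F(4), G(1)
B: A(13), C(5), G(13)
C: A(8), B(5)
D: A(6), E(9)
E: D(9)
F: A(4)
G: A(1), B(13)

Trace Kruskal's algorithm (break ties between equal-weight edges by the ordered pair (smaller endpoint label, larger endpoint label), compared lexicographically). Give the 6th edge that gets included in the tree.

Kruskal: consider edges lightest-first.
A-G (1): add. Components now {A,G} {B} {C} {D} {E} {F}
A-F (4): add. Components now {A,F,G} {B} {C} {D} {E}
B-C (5): add. Components now {A,F,G} {B,C} {D} {E}
A-D (6): add. Components now {A,D,F,G} {B,C} {E}
A-C (8): add. Components now {A,B,C,D,F,G} {E}
D-E (9): add. Components now {A,B,C,D,E,F,G}
The 6th edge added is D-E.

D-E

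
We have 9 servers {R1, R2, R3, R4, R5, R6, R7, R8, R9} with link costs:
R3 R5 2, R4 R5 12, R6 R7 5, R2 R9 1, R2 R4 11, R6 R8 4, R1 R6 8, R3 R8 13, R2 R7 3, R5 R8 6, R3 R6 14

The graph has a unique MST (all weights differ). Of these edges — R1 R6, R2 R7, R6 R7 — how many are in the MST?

Kruskal's algorithm — process edges by increasing weight (ties by edge label):
R2 R9 (1): add — endpoints in different components.
R3 R5 (2): add — endpoints in different components.
R2 R7 (3): add — endpoints in different components.
R6 R8 (4): add — endpoints in different components.
R6 R7 (5): add — endpoints in different components.
R5 R8 (6): add — endpoints in different components.
R1 R6 (8): add — endpoints in different components.
R2 R4 (11): add — endpoints in different components.
MST edge set: {R2 R9, R3 R5, R2 R7, R6 R8, R6 R7, R5 R8, R1 R6, R2 R4}.
Of the listed edges, {R1 R6, R2 R7, R6 R7} are in the MST → 3.

3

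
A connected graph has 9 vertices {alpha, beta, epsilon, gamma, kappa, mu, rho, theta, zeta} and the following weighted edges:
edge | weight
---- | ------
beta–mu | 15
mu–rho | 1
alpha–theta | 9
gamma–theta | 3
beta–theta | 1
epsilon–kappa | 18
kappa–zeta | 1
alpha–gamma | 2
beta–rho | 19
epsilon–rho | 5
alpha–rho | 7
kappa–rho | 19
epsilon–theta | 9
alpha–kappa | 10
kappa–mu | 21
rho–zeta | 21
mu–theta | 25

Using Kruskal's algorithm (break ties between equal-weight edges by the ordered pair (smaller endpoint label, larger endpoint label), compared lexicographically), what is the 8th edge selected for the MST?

Sort edges by weight, then run Kruskal:
beta–theta (1): add — endpoints in different components.
kappa–zeta (1): add — endpoints in different components.
mu–rho (1): add — endpoints in different components.
alpha–gamma (2): add — endpoints in different components.
gamma–theta (3): add — endpoints in different components.
epsilon–rho (5): add — endpoints in different components.
alpha–rho (7): add — endpoints in different components.
alpha–theta (9): skip — alpha and theta already connected.
epsilon–theta (9): skip — theta and epsilon already connected.
alpha–kappa (10): add — endpoints in different components.
The 8th edge added is alpha–kappa.

alpha-kappa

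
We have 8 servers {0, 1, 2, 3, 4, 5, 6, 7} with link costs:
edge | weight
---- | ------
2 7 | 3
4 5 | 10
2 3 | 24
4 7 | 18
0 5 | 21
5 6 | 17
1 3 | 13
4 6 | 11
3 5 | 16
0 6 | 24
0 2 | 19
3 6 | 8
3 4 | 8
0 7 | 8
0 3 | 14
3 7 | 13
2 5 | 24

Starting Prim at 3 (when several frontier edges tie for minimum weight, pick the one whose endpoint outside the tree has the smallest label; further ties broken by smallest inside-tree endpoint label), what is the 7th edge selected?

Prim, starting at 3.
Step 1: cheapest edge leaving the tree is 3 4 (8); add 4.
Step 2: cheapest edge leaving the tree is 3 6 (8); add 6.
Step 3: cheapest edge leaving the tree is 4 5 (10); add 5.
Step 4: cheapest edge leaving the tree is 1 3 (13); add 1.
Step 5: cheapest edge leaving the tree is 3 7 (13); add 7.
Step 6: cheapest edge leaving the tree is 2 7 (3); add 2.
Step 7: cheapest edge leaving the tree is 0 7 (8); add 0.
The 7th edge added is 0 7.

0-7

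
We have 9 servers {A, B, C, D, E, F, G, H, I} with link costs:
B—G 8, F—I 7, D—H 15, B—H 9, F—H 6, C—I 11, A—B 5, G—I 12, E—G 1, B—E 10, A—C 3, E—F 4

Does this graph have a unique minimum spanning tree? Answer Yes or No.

Sort edges by weight, then run Kruskal:
E—G (1): add — endpoints in different components.
A—C (3): add — endpoints in different components.
E—F (4): add — endpoints in different components.
A—B (5): add — endpoints in different components.
F—H (6): add — endpoints in different components.
F—I (7): add — endpoints in different components.
B—G (8): add — endpoints in different components.
B—H (9): skip — B and H already connected.
B—E (10): skip — B and E already connected.
C—I (11): skip — C and I already connected.
G—I (12): skip — G and I already connected.
D—H (15): add — endpoints in different components.
Every non-tree edge has weight strictly greater than the heaviest edge on the tree path between its endpoints, so the MST is unique.

Yes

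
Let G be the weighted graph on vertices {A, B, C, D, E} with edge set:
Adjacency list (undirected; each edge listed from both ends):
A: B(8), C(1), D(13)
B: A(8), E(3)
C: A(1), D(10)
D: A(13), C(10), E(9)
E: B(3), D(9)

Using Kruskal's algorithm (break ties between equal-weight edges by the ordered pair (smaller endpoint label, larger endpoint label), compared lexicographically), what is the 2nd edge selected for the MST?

Kruskal: consider edges lightest-first.
A—C (1): add — endpoints in different components.
B—E (3): add — endpoints in different components.
A—B (8): add — endpoints in different components.
D—E (9): add — endpoints in different components.
The 2nd edge added is B—E.

B-E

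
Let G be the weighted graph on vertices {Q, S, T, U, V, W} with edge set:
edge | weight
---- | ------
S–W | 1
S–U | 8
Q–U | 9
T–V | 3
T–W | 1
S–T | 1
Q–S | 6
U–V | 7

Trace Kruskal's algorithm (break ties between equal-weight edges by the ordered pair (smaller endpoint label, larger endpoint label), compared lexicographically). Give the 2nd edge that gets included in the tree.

Sort edges by weight, then run Kruskal:
S–T (1): add. Components now {W} {S,T} {V} {Q} {U}
S–W (1): add. Components now {S,T,W} {V} {Q} {U}
T–W (1): skip — W and T already connected.
T–V (3): add. Components now {S,T,V,W} {Q} {U}
Q–S (6): add. Components now {Q,S,T,V,W} {U}
U–V (7): add. Components now {Q,S,T,U,V,W}
The 2nd edge added is S–W.

S-W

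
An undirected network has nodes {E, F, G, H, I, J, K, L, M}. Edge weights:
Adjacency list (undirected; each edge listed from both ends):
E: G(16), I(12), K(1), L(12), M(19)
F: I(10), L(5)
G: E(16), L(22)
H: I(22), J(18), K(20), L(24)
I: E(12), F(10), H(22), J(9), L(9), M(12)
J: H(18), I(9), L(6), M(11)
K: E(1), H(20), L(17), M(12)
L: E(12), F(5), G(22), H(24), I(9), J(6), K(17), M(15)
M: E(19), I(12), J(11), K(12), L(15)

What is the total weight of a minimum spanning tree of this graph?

78

Prim, starting at G.
Step 1: cheapest edge leaving the tree is E—G (16); add E.
Step 2: cheapest edge leaving the tree is E—K (1); add K.
Step 3: cheapest edge leaving the tree is E—I (12); add I.
Step 4: cheapest edge leaving the tree is I—J (9); add J.
Step 5: cheapest edge leaving the tree is J—L (6); add L.
Step 6: cheapest edge leaving the tree is F—L (5); add F.
Step 7: cheapest edge leaving the tree is J—M (11); add M.
Step 8: cheapest edge leaving the tree is H—J (18); add H.
MST edges: E—G, E—K, E—I, I—J, J—L, F—L, J—M, H—J; total weight 16+1+12+9+6+5+11+18 = 78.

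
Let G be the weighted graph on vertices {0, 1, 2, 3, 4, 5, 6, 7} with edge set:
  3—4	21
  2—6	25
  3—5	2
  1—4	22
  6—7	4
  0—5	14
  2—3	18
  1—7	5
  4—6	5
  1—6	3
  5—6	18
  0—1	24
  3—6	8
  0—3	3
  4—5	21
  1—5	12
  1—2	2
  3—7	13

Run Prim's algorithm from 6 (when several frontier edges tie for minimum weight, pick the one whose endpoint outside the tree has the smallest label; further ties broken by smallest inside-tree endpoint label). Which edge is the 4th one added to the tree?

4-6

Prim, starting at 6.
Step 1: cheapest edge leaving the tree is 1—6 (3); add 1.
Step 2: cheapest edge leaving the tree is 1—2 (2); add 2.
Step 3: cheapest edge leaving the tree is 6—7 (4); add 7.
Step 4: cheapest edge leaving the tree is 4—6 (5); add 4.
Step 5: cheapest edge leaving the tree is 3—6 (8); add 3.
Step 6: cheapest edge leaving the tree is 3—5 (2); add 5.
Step 7: cheapest edge leaving the tree is 0—3 (3); add 0.
The 4th edge added is 4—6.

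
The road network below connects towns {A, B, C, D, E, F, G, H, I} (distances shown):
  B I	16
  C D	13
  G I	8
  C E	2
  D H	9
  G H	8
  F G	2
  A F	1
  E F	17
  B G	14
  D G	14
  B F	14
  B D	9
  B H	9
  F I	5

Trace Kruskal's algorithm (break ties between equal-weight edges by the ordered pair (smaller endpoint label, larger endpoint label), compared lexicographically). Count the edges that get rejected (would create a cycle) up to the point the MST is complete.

2

Kruskal: consider edges lightest-first.
A F (1): add — endpoints in different components.
C E (2): add — endpoints in different components.
F G (2): add — endpoints in different components.
F I (5): add — endpoints in different components.
G H (8): add — endpoints in different components.
G I (8): skip — G and I already connected.
B D (9): add — endpoints in different components.
B H (9): add — endpoints in different components.
D H (9): skip — D and H already connected.
C D (13): add — endpoints in different components.
Edges rejected before the tree was complete: 2.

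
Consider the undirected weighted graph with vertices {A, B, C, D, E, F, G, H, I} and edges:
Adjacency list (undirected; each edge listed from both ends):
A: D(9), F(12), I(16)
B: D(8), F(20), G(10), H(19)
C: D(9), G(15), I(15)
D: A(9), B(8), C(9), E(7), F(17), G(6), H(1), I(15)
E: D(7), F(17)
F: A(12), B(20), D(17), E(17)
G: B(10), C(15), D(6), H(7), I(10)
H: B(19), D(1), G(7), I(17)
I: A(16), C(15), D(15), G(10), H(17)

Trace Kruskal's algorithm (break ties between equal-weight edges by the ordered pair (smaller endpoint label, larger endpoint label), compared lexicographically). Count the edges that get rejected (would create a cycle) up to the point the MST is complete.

Sort edges by weight, then run Kruskal:
D—H (1): add — endpoints in different components.
D—G (6): add — endpoints in different components.
D—E (7): add — endpoints in different components.
G—H (7): skip — G and H already connected.
B—D (8): add — endpoints in different components.
A—D (9): add — endpoints in different components.
C—D (9): add — endpoints in different components.
B—G (10): skip — B and G already connected.
G—I (10): add — endpoints in different components.
A—F (12): add — endpoints in different components.
Edges rejected before the tree was complete: 2.

2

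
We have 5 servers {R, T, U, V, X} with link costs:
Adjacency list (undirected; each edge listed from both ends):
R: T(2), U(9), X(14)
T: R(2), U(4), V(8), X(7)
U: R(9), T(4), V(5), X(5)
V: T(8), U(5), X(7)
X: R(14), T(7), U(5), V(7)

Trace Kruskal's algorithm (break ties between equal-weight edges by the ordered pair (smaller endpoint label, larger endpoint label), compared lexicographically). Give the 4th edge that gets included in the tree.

U-X

Kruskal: consider edges lightest-first.
R-T (2): add — endpoints in different components.
T-U (4): add — endpoints in different components.
U-V (5): add — endpoints in different components.
U-X (5): add — endpoints in different components.
The 4th edge added is U-X.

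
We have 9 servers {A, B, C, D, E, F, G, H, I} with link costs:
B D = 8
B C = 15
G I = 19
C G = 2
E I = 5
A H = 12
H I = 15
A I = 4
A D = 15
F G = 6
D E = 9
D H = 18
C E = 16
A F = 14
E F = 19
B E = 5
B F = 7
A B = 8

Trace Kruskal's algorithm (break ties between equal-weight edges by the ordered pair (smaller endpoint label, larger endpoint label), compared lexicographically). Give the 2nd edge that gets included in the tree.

A-I

Kruskal: consider edges lightest-first.
C G (2): add — endpoints in different components.
A I (4): add — endpoints in different components.
B E (5): add — endpoints in different components.
E I (5): add — endpoints in different components.
F G (6): add — endpoints in different components.
B F (7): add — endpoints in different components.
A B (8): skip — A and B already connected.
B D (8): add — endpoints in different components.
D E (9): skip — D and E already connected.
A H (12): add — endpoints in different components.
The 2nd edge added is A I.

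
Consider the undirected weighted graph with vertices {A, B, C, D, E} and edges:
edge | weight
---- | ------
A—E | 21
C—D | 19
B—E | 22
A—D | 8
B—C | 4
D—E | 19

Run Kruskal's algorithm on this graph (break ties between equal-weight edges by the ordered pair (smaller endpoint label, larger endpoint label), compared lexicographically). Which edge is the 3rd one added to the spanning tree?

C-D

Kruskal: consider edges lightest-first.
B—C (4): add — endpoints in different components.
A—D (8): add — endpoints in different components.
C—D (19): add — endpoints in different components.
D—E (19): add — endpoints in different components.
The 3rd edge added is C—D.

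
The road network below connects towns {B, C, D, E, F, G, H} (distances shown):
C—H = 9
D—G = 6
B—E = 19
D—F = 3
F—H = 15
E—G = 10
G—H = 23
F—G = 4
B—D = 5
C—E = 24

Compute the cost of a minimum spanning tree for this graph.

Prim, starting at D.
Step 1: frontier [D—F 3, B—D 5, D—G 6] → take D—F (3); add F.
Step 2: frontier [B—D 5, D—G 6, F—G 4, F—H 15] → take F—G (4); add G.
Step 3: frontier [B—D 5, F—H 15, E—G 10, G—H 23] → take B—D (5); add B.
Step 4: frontier [B—E 19, F—H 15, E—G 10, G—H 23] → take E—G (10); add E.
Step 5: frontier [C—E 24, F—H 15, G—H 23] → take F—H (15); add H.
Step 6: frontier [C—E 24, C—H 9] → take C—H (9); add C.
MST edges: D—F, F—G, B—D, E—G, F—H, C—H; total weight 3+4+5+10+15+9 = 46.

46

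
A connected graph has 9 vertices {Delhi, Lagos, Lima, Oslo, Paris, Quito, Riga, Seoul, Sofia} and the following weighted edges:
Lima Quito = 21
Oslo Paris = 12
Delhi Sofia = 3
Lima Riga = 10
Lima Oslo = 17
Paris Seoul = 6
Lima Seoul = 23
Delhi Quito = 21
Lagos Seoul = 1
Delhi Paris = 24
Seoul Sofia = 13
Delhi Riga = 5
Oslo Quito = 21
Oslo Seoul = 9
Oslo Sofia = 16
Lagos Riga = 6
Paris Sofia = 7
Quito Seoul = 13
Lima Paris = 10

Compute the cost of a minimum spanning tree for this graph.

53

Kruskal's algorithm — process edges by increasing weight (ties by edge label):
Lagos Seoul (1): add — endpoints in different components.
Delhi Sofia (3): add — endpoints in different components.
Delhi Riga (5): add — endpoints in different components.
Lagos Riga (6): add — endpoints in different components.
Paris Seoul (6): add — endpoints in different components.
Paris Sofia (7): skip — Paris and Sofia already connected.
Oslo Seoul (9): add — endpoints in different components.
Lima Paris (10): add — endpoints in different components.
Lima Riga (10): skip — Riga and Lima already connected.
Oslo Paris (12): skip — Oslo and Paris already connected.
Quito Seoul (13): add — endpoints in different components.
MST edges: Lagos Seoul, Delhi Sofia, Delhi Riga, Lagos Riga, Paris Seoul, Oslo Seoul, Lima Paris, Quito Seoul; total weight 1+3+5+6+6+9+10+13 = 53.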